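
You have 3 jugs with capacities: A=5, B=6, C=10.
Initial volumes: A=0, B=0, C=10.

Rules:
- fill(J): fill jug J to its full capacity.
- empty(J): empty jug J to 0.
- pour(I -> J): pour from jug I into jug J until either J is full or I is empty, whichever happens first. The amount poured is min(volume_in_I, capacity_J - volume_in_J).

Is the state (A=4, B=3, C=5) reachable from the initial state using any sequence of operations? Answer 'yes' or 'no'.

Answer: no

Derivation:
BFS explored all 282 reachable states.
Reachable set includes: (0,0,0), (0,0,1), (0,0,2), (0,0,3), (0,0,4), (0,0,5), (0,0,6), (0,0,7), (0,0,8), (0,0,9), (0,0,10), (0,1,0) ...
Target (A=4, B=3, C=5) not in reachable set → no.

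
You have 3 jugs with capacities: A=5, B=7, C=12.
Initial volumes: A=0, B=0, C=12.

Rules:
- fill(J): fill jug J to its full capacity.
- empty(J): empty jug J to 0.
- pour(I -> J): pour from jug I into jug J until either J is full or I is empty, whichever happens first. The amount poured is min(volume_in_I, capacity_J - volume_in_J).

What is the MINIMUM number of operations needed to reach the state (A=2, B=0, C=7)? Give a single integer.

BFS from (A=0, B=0, C=12). One shortest path:
  1. fill(B) -> (A=0 B=7 C=12)
  2. pour(B -> A) -> (A=5 B=2 C=12)
  3. empty(A) -> (A=0 B=2 C=12)
  4. pour(C -> A) -> (A=5 B=2 C=7)
  5. empty(A) -> (A=0 B=2 C=7)
  6. pour(B -> A) -> (A=2 B=0 C=7)
Reached target in 6 moves.

Answer: 6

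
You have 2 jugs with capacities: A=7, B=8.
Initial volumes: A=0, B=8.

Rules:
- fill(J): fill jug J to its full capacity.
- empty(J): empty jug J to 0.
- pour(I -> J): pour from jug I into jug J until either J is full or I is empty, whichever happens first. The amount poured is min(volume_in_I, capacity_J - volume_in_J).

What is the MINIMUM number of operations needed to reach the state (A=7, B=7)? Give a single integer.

Answer: 4

Derivation:
BFS from (A=0, B=8). One shortest path:
  1. fill(A) -> (A=7 B=8)
  2. empty(B) -> (A=7 B=0)
  3. pour(A -> B) -> (A=0 B=7)
  4. fill(A) -> (A=7 B=7)
Reached target in 4 moves.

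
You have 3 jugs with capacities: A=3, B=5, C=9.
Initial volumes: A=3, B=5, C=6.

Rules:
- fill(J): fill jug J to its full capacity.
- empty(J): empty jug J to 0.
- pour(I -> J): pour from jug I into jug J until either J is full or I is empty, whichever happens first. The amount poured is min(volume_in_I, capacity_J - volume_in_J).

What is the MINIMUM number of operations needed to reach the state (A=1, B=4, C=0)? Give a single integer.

BFS from (A=3, B=5, C=6). One shortest path:
  1. empty(A) -> (A=0 B=5 C=6)
  2. pour(B -> A) -> (A=3 B=2 C=6)
  3. empty(A) -> (A=0 B=2 C=6)
  4. pour(B -> A) -> (A=2 B=0 C=6)
  5. pour(C -> B) -> (A=2 B=5 C=1)
  6. pour(B -> A) -> (A=3 B=4 C=1)
  7. empty(A) -> (A=0 B=4 C=1)
  8. pour(C -> A) -> (A=1 B=4 C=0)
Reached target in 8 moves.

Answer: 8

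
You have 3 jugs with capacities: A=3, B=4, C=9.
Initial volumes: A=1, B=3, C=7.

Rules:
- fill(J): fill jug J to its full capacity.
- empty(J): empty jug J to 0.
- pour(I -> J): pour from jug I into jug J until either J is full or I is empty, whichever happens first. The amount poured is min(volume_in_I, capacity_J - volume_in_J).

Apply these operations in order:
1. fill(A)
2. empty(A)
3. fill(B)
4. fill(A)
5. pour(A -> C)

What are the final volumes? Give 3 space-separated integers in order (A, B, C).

Answer: 1 4 9

Derivation:
Step 1: fill(A) -> (A=3 B=3 C=7)
Step 2: empty(A) -> (A=0 B=3 C=7)
Step 3: fill(B) -> (A=0 B=4 C=7)
Step 4: fill(A) -> (A=3 B=4 C=7)
Step 5: pour(A -> C) -> (A=1 B=4 C=9)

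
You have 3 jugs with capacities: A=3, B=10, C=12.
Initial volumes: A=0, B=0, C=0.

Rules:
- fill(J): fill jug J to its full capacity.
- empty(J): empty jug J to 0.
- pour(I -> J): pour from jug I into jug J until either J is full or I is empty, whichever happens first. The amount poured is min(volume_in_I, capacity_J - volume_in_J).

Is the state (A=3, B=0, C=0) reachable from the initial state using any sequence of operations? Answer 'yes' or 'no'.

BFS from (A=0, B=0, C=0):
  1. fill(A) -> (A=3 B=0 C=0)
Target reached → yes.

Answer: yes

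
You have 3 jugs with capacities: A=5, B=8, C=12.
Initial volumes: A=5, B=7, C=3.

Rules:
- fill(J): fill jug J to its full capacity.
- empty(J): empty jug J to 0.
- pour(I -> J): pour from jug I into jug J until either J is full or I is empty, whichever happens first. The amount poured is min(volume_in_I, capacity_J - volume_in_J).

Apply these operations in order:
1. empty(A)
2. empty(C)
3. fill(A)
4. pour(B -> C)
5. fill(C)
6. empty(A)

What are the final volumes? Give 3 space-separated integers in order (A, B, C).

Answer: 0 0 12

Derivation:
Step 1: empty(A) -> (A=0 B=7 C=3)
Step 2: empty(C) -> (A=0 B=7 C=0)
Step 3: fill(A) -> (A=5 B=7 C=0)
Step 4: pour(B -> C) -> (A=5 B=0 C=7)
Step 5: fill(C) -> (A=5 B=0 C=12)
Step 6: empty(A) -> (A=0 B=0 C=12)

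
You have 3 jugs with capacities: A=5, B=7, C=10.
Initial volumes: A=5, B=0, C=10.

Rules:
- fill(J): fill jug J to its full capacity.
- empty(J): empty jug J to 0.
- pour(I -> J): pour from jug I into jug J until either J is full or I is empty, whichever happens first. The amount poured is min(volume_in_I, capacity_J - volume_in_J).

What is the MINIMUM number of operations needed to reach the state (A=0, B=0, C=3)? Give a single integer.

BFS from (A=5, B=0, C=10). One shortest path:
  1. empty(A) -> (A=0 B=0 C=10)
  2. pour(C -> B) -> (A=0 B=7 C=3)
  3. empty(B) -> (A=0 B=0 C=3)
Reached target in 3 moves.

Answer: 3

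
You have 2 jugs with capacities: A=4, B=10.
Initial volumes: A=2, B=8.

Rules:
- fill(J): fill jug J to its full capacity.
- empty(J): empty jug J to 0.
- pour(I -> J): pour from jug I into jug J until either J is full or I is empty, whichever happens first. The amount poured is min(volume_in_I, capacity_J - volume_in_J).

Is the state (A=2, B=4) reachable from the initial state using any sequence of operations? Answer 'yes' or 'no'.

BFS explored all 15 reachable states.
Reachable set includes: (0,0), (0,2), (0,4), (0,6), (0,8), (0,10), (2,0), (2,8), (2,10), (4,0), (4,2), (4,4) ...
Target (A=2, B=4) not in reachable set → no.

Answer: no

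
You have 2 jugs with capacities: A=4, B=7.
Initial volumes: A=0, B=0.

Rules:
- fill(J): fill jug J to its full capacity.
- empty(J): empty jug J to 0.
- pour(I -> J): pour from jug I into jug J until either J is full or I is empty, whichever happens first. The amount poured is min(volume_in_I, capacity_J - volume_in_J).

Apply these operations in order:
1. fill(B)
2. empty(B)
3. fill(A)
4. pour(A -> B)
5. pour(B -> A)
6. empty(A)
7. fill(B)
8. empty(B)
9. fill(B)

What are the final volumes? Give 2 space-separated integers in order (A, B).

Step 1: fill(B) -> (A=0 B=7)
Step 2: empty(B) -> (A=0 B=0)
Step 3: fill(A) -> (A=4 B=0)
Step 4: pour(A -> B) -> (A=0 B=4)
Step 5: pour(B -> A) -> (A=4 B=0)
Step 6: empty(A) -> (A=0 B=0)
Step 7: fill(B) -> (A=0 B=7)
Step 8: empty(B) -> (A=0 B=0)
Step 9: fill(B) -> (A=0 B=7)

Answer: 0 7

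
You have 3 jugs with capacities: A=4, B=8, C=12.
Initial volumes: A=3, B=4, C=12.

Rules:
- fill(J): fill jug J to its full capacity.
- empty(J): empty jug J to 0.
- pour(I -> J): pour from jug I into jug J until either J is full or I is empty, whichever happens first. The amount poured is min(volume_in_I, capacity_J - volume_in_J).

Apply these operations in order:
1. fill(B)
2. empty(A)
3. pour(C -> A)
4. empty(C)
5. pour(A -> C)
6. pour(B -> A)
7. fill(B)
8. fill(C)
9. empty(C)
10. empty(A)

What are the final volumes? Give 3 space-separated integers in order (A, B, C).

Step 1: fill(B) -> (A=3 B=8 C=12)
Step 2: empty(A) -> (A=0 B=8 C=12)
Step 3: pour(C -> A) -> (A=4 B=8 C=8)
Step 4: empty(C) -> (A=4 B=8 C=0)
Step 5: pour(A -> C) -> (A=0 B=8 C=4)
Step 6: pour(B -> A) -> (A=4 B=4 C=4)
Step 7: fill(B) -> (A=4 B=8 C=4)
Step 8: fill(C) -> (A=4 B=8 C=12)
Step 9: empty(C) -> (A=4 B=8 C=0)
Step 10: empty(A) -> (A=0 B=8 C=0)

Answer: 0 8 0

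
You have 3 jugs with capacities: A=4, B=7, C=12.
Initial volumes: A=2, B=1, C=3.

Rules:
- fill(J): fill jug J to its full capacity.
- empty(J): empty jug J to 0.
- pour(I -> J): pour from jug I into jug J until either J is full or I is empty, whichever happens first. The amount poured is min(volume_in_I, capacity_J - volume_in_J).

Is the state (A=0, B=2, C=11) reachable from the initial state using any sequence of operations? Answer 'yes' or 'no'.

BFS from (A=2, B=1, C=3):
  1. pour(B -> C) -> (A=2 B=0 C=4)
  2. fill(B) -> (A=2 B=7 C=4)
  3. pour(B -> C) -> (A=2 B=0 C=11)
  4. pour(A -> B) -> (A=0 B=2 C=11)
Target reached → yes.

Answer: yes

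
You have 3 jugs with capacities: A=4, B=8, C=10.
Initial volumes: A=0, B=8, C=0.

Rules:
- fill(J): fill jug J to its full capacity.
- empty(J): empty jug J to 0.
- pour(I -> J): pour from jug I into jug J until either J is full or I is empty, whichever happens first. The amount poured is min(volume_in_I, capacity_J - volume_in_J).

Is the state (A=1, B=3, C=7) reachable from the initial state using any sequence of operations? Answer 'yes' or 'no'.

BFS explored all 78 reachable states.
Reachable set includes: (0,0,0), (0,0,2), (0,0,4), (0,0,6), (0,0,8), (0,0,10), (0,2,0), (0,2,2), (0,2,4), (0,2,6), (0,2,8), (0,2,10) ...
Target (A=1, B=3, C=7) not in reachable set → no.

Answer: no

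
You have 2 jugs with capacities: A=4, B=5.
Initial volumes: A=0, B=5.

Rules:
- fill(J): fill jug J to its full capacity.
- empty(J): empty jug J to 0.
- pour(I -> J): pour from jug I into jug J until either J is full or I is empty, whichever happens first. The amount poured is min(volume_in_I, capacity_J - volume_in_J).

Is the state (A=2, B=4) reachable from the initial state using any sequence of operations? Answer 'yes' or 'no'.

BFS explored all 18 reachable states.
Reachable set includes: (0,0), (0,1), (0,2), (0,3), (0,4), (0,5), (1,0), (1,5), (2,0), (2,5), (3,0), (3,5) ...
Target (A=2, B=4) not in reachable set → no.

Answer: no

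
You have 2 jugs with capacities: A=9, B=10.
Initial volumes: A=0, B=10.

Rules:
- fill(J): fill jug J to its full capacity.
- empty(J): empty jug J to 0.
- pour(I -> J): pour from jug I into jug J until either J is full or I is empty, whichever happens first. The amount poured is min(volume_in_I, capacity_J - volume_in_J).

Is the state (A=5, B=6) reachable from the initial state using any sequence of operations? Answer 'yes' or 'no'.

BFS explored all 38 reachable states.
Reachable set includes: (0,0), (0,1), (0,2), (0,3), (0,4), (0,5), (0,6), (0,7), (0,8), (0,9), (0,10), (1,0) ...
Target (A=5, B=6) not in reachable set → no.

Answer: no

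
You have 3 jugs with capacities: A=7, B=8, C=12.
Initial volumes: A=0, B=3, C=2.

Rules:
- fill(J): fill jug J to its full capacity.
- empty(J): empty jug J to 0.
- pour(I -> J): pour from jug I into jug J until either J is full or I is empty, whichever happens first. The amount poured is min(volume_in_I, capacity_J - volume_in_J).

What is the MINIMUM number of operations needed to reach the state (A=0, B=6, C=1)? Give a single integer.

BFS from (A=0, B=3, C=2). One shortest path:
  1. fill(C) -> (A=0 B=3 C=12)
  2. pour(B -> A) -> (A=3 B=0 C=12)
  3. pour(C -> A) -> (A=7 B=0 C=8)
  4. pour(A -> B) -> (A=0 B=7 C=8)
  5. pour(C -> A) -> (A=7 B=7 C=1)
  6. pour(A -> B) -> (A=6 B=8 C=1)
  7. empty(B) -> (A=6 B=0 C=1)
  8. pour(A -> B) -> (A=0 B=6 C=1)
Reached target in 8 moves.

Answer: 8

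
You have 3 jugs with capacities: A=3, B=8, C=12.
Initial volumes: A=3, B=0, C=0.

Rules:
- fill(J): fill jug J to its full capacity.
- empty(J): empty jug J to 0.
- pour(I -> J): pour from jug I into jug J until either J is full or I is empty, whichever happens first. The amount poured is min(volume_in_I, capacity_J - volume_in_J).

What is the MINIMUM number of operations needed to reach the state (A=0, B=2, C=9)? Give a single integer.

BFS from (A=3, B=0, C=0). One shortest path:
  1. fill(B) -> (A=3 B=8 C=0)
  2. pour(A -> C) -> (A=0 B=8 C=3)
  3. pour(B -> A) -> (A=3 B=5 C=3)
  4. pour(A -> C) -> (A=0 B=5 C=6)
  5. pour(B -> A) -> (A=3 B=2 C=6)
  6. pour(A -> C) -> (A=0 B=2 C=9)
Reached target in 6 moves.

Answer: 6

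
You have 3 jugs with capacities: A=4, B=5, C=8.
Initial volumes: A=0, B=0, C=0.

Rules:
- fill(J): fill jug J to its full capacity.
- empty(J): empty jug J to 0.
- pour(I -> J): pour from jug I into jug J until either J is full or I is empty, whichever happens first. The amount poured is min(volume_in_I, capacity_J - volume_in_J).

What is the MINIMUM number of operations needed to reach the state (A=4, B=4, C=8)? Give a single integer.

BFS from (A=0, B=0, C=0). One shortest path:
  1. fill(A) -> (A=4 B=0 C=0)
  2. fill(C) -> (A=4 B=0 C=8)
  3. pour(A -> B) -> (A=0 B=4 C=8)
  4. fill(A) -> (A=4 B=4 C=8)
Reached target in 4 moves.

Answer: 4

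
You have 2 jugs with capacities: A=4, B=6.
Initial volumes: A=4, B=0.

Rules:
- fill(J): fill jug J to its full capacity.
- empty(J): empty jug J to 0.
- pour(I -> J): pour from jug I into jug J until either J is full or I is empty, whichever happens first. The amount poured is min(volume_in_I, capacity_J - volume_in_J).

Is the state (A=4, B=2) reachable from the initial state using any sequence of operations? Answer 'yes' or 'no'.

BFS from (A=4, B=0):
  1. empty(A) -> (A=0 B=0)
  2. fill(B) -> (A=0 B=6)
  3. pour(B -> A) -> (A=4 B=2)
Target reached → yes.

Answer: yes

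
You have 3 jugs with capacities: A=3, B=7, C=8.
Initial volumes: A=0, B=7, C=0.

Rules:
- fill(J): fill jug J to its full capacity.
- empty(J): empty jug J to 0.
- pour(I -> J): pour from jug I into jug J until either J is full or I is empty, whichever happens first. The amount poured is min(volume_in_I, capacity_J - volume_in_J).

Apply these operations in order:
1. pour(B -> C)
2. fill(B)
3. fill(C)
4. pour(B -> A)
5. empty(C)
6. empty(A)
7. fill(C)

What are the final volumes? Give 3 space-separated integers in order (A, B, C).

Step 1: pour(B -> C) -> (A=0 B=0 C=7)
Step 2: fill(B) -> (A=0 B=7 C=7)
Step 3: fill(C) -> (A=0 B=7 C=8)
Step 4: pour(B -> A) -> (A=3 B=4 C=8)
Step 5: empty(C) -> (A=3 B=4 C=0)
Step 6: empty(A) -> (A=0 B=4 C=0)
Step 7: fill(C) -> (A=0 B=4 C=8)

Answer: 0 4 8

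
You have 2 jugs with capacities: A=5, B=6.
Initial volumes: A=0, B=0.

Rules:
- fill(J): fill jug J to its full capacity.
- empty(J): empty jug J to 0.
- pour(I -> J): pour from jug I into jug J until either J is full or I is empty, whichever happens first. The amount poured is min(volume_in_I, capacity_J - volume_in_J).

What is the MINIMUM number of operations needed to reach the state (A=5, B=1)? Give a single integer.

BFS from (A=0, B=0). One shortest path:
  1. fill(B) -> (A=0 B=6)
  2. pour(B -> A) -> (A=5 B=1)
Reached target in 2 moves.

Answer: 2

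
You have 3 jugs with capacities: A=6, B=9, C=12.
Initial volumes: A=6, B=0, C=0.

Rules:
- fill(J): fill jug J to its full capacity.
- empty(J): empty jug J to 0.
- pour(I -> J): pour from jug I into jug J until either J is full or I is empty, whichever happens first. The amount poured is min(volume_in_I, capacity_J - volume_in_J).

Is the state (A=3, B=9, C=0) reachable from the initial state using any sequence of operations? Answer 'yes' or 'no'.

Answer: yes

Derivation:
BFS from (A=6, B=0, C=0):
  1. pour(A -> B) -> (A=0 B=6 C=0)
  2. fill(A) -> (A=6 B=6 C=0)
  3. pour(A -> B) -> (A=3 B=9 C=0)
Target reached → yes.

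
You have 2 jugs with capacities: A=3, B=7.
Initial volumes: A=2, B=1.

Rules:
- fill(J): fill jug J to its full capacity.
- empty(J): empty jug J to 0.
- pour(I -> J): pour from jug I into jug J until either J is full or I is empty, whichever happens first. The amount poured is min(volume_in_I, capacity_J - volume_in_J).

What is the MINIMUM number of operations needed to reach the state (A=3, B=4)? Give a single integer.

BFS from (A=2, B=1). One shortest path:
  1. fill(A) -> (A=3 B=1)
  2. pour(A -> B) -> (A=0 B=4)
  3. fill(A) -> (A=3 B=4)
Reached target in 3 moves.

Answer: 3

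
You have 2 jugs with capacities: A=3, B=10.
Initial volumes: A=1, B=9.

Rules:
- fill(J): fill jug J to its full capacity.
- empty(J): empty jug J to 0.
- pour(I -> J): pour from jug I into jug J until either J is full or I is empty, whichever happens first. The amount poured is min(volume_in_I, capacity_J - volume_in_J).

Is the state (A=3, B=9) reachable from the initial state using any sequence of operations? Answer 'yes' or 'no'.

Answer: yes

Derivation:
BFS from (A=1, B=9):
  1. fill(A) -> (A=3 B=9)
Target reached → yes.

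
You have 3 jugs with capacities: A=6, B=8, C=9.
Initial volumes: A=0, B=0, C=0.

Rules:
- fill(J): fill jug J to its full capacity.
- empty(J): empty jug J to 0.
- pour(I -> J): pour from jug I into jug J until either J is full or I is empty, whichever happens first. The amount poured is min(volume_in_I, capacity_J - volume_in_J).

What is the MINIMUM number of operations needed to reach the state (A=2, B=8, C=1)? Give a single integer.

Answer: 6

Derivation:
BFS from (A=0, B=0, C=0). One shortest path:
  1. fill(B) -> (A=0 B=8 C=0)
  2. fill(C) -> (A=0 B=8 C=9)
  3. pour(B -> A) -> (A=6 B=2 C=9)
  4. empty(A) -> (A=0 B=2 C=9)
  5. pour(B -> A) -> (A=2 B=0 C=9)
  6. pour(C -> B) -> (A=2 B=8 C=1)
Reached target in 6 moves.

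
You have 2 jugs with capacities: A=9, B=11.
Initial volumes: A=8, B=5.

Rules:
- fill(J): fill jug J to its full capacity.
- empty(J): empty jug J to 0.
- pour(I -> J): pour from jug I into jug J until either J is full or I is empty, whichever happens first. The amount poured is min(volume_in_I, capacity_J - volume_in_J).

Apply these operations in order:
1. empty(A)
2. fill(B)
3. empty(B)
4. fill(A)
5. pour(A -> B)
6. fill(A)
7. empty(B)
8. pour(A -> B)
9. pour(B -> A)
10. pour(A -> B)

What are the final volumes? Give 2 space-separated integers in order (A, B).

Answer: 0 9

Derivation:
Step 1: empty(A) -> (A=0 B=5)
Step 2: fill(B) -> (A=0 B=11)
Step 3: empty(B) -> (A=0 B=0)
Step 4: fill(A) -> (A=9 B=0)
Step 5: pour(A -> B) -> (A=0 B=9)
Step 6: fill(A) -> (A=9 B=9)
Step 7: empty(B) -> (A=9 B=0)
Step 8: pour(A -> B) -> (A=0 B=9)
Step 9: pour(B -> A) -> (A=9 B=0)
Step 10: pour(A -> B) -> (A=0 B=9)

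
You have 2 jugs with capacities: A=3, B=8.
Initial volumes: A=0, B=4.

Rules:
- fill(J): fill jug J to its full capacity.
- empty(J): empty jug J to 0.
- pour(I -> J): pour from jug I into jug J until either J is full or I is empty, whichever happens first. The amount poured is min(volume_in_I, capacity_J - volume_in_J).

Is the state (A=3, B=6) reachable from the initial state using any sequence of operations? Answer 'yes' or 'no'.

BFS from (A=0, B=4):
  1. pour(B -> A) -> (A=3 B=1)
  2. empty(A) -> (A=0 B=1)
  3. pour(B -> A) -> (A=1 B=0)
  4. fill(B) -> (A=1 B=8)
  5. pour(B -> A) -> (A=3 B=6)
Target reached → yes.

Answer: yes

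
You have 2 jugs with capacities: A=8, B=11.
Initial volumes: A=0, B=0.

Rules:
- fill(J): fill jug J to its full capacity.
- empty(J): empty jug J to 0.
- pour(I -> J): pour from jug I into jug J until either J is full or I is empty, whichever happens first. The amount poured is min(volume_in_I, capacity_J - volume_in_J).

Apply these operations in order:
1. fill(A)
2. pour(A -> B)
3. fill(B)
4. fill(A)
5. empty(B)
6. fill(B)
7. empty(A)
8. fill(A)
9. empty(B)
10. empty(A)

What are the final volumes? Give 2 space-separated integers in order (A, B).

Answer: 0 0

Derivation:
Step 1: fill(A) -> (A=8 B=0)
Step 2: pour(A -> B) -> (A=0 B=8)
Step 3: fill(B) -> (A=0 B=11)
Step 4: fill(A) -> (A=8 B=11)
Step 5: empty(B) -> (A=8 B=0)
Step 6: fill(B) -> (A=8 B=11)
Step 7: empty(A) -> (A=0 B=11)
Step 8: fill(A) -> (A=8 B=11)
Step 9: empty(B) -> (A=8 B=0)
Step 10: empty(A) -> (A=0 B=0)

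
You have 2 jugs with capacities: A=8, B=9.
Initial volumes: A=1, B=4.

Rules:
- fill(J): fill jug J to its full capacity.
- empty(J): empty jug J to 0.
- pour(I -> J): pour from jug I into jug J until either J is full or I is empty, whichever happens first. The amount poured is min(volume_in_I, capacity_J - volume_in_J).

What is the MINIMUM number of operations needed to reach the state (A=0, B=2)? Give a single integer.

Answer: 3

Derivation:
BFS from (A=1, B=4). One shortest path:
  1. fill(B) -> (A=1 B=9)
  2. pour(B -> A) -> (A=8 B=2)
  3. empty(A) -> (A=0 B=2)
Reached target in 3 moves.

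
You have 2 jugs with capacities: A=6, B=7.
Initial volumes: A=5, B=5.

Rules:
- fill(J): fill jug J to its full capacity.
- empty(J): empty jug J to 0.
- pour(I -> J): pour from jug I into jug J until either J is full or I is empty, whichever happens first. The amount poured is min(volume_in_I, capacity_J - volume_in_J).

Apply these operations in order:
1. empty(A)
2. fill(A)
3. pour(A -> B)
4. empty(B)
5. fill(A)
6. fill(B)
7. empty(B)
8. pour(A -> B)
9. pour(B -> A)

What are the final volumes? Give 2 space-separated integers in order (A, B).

Answer: 6 0

Derivation:
Step 1: empty(A) -> (A=0 B=5)
Step 2: fill(A) -> (A=6 B=5)
Step 3: pour(A -> B) -> (A=4 B=7)
Step 4: empty(B) -> (A=4 B=0)
Step 5: fill(A) -> (A=6 B=0)
Step 6: fill(B) -> (A=6 B=7)
Step 7: empty(B) -> (A=6 B=0)
Step 8: pour(A -> B) -> (A=0 B=6)
Step 9: pour(B -> A) -> (A=6 B=0)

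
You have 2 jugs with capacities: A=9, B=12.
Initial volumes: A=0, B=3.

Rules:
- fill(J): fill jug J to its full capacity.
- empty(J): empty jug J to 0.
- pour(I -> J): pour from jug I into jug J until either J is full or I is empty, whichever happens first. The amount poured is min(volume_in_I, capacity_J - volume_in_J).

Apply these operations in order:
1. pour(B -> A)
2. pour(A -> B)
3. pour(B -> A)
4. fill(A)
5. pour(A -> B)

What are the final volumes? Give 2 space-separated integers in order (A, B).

Step 1: pour(B -> A) -> (A=3 B=0)
Step 2: pour(A -> B) -> (A=0 B=3)
Step 3: pour(B -> A) -> (A=3 B=0)
Step 4: fill(A) -> (A=9 B=0)
Step 5: pour(A -> B) -> (A=0 B=9)

Answer: 0 9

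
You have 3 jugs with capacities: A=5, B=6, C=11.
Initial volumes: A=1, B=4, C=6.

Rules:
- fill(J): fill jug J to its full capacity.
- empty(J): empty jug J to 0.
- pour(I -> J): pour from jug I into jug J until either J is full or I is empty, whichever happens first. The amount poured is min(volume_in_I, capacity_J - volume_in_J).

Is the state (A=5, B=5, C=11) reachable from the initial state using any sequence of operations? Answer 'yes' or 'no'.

Answer: yes

Derivation:
BFS from (A=1, B=4, C=6):
  1. fill(C) -> (A=1 B=4 C=11)
  2. pour(A -> B) -> (A=0 B=5 C=11)
  3. fill(A) -> (A=5 B=5 C=11)
Target reached → yes.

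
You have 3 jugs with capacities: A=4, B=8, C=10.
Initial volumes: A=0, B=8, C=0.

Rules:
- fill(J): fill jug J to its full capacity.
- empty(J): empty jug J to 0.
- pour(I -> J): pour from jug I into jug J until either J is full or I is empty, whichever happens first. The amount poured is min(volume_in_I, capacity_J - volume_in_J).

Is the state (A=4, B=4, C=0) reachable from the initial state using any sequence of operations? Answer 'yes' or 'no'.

BFS from (A=0, B=8, C=0):
  1. pour(B -> A) -> (A=4 B=4 C=0)
Target reached → yes.

Answer: yes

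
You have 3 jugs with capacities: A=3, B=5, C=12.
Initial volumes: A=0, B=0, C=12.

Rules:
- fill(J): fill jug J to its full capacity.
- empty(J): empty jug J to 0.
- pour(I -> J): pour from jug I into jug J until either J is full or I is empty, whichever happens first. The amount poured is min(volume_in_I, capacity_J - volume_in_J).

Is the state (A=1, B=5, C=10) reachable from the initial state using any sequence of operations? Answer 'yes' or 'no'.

Answer: yes

Derivation:
BFS from (A=0, B=0, C=12):
  1. fill(A) -> (A=3 B=0 C=12)
  2. pour(A -> B) -> (A=0 B=3 C=12)
  3. fill(A) -> (A=3 B=3 C=12)
  4. pour(C -> B) -> (A=3 B=5 C=10)
  5. empty(B) -> (A=3 B=0 C=10)
  6. pour(A -> B) -> (A=0 B=3 C=10)
  7. fill(A) -> (A=3 B=3 C=10)
  8. pour(A -> B) -> (A=1 B=5 C=10)
Target reached → yes.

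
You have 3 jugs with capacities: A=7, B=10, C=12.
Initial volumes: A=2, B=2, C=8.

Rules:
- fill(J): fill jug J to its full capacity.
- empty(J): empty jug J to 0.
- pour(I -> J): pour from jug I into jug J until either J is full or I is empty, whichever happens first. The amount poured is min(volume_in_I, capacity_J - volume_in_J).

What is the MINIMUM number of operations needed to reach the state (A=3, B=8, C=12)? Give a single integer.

Answer: 7

Derivation:
BFS from (A=2, B=2, C=8). One shortest path:
  1. fill(A) -> (A=7 B=2 C=8)
  2. fill(B) -> (A=7 B=10 C=8)
  3. pour(A -> C) -> (A=3 B=10 C=12)
  4. empty(C) -> (A=3 B=10 C=0)
  5. pour(B -> C) -> (A=3 B=0 C=10)
  6. fill(B) -> (A=3 B=10 C=10)
  7. pour(B -> C) -> (A=3 B=8 C=12)
Reached target in 7 moves.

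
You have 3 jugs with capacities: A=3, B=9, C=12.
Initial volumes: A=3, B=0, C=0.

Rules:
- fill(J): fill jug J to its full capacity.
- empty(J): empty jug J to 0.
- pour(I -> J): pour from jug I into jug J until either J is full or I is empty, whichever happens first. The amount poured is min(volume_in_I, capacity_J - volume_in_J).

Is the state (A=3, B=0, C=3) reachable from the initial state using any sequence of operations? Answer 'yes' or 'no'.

Answer: yes

Derivation:
BFS from (A=3, B=0, C=0):
  1. pour(A -> C) -> (A=0 B=0 C=3)
  2. fill(A) -> (A=3 B=0 C=3)
Target reached → yes.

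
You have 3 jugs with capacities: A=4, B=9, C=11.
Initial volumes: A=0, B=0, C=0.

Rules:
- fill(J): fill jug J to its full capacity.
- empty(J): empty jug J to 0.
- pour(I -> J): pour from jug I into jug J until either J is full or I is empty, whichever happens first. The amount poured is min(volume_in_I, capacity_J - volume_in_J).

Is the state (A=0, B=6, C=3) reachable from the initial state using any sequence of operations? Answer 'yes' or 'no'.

BFS from (A=0, B=0, C=0):
  1. fill(A) -> (A=4 B=0 C=0)
  2. fill(B) -> (A=4 B=9 C=0)
  3. pour(A -> C) -> (A=0 B=9 C=4)
  4. pour(B -> C) -> (A=0 B=2 C=11)
  5. pour(C -> A) -> (A=4 B=2 C=7)
  6. empty(A) -> (A=0 B=2 C=7)
  7. pour(C -> A) -> (A=4 B=2 C=3)
  8. pour(A -> B) -> (A=0 B=6 C=3)
Target reached → yes.

Answer: yes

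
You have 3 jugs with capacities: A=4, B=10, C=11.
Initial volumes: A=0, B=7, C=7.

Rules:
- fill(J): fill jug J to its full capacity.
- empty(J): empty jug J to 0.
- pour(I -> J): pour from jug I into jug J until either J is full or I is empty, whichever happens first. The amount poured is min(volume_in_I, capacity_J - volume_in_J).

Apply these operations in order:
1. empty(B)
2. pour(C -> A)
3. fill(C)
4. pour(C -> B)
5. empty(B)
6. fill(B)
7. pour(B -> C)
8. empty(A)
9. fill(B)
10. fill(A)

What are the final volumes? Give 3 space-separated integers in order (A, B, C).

Step 1: empty(B) -> (A=0 B=0 C=7)
Step 2: pour(C -> A) -> (A=4 B=0 C=3)
Step 3: fill(C) -> (A=4 B=0 C=11)
Step 4: pour(C -> B) -> (A=4 B=10 C=1)
Step 5: empty(B) -> (A=4 B=0 C=1)
Step 6: fill(B) -> (A=4 B=10 C=1)
Step 7: pour(B -> C) -> (A=4 B=0 C=11)
Step 8: empty(A) -> (A=0 B=0 C=11)
Step 9: fill(B) -> (A=0 B=10 C=11)
Step 10: fill(A) -> (A=4 B=10 C=11)

Answer: 4 10 11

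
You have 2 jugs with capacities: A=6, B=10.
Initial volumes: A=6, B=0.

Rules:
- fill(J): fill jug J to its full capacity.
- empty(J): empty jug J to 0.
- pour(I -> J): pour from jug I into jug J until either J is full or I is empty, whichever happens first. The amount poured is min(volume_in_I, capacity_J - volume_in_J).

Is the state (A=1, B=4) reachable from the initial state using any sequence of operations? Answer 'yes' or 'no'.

Answer: no

Derivation:
BFS explored all 16 reachable states.
Reachable set includes: (0,0), (0,2), (0,4), (0,6), (0,8), (0,10), (2,0), (2,10), (4,0), (4,10), (6,0), (6,2) ...
Target (A=1, B=4) not in reachable set → no.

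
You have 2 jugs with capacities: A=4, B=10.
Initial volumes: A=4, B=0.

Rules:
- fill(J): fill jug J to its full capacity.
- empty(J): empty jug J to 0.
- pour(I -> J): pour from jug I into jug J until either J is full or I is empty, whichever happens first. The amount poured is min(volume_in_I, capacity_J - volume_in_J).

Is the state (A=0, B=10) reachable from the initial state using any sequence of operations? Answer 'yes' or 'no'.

BFS from (A=4, B=0):
  1. empty(A) -> (A=0 B=0)
  2. fill(B) -> (A=0 B=10)
Target reached → yes.

Answer: yes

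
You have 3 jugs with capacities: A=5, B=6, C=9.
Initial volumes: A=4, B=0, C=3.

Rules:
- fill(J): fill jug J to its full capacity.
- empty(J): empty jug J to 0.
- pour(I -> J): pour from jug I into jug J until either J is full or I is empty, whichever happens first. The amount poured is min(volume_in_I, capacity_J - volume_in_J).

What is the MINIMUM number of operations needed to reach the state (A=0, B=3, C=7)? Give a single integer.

Answer: 6

Derivation:
BFS from (A=4, B=0, C=3). One shortest path:
  1. pour(A -> B) -> (A=0 B=4 C=3)
  2. pour(C -> A) -> (A=3 B=4 C=0)
  3. fill(C) -> (A=3 B=4 C=9)
  4. pour(C -> B) -> (A=3 B=6 C=7)
  5. empty(B) -> (A=3 B=0 C=7)
  6. pour(A -> B) -> (A=0 B=3 C=7)
Reached target in 6 moves.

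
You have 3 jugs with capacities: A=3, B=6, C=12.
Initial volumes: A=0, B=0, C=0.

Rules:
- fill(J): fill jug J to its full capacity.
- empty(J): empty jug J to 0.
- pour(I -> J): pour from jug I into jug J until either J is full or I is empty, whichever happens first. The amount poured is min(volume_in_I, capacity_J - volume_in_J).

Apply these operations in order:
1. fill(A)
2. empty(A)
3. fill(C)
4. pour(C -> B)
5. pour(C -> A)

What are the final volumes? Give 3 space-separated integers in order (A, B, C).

Step 1: fill(A) -> (A=3 B=0 C=0)
Step 2: empty(A) -> (A=0 B=0 C=0)
Step 3: fill(C) -> (A=0 B=0 C=12)
Step 4: pour(C -> B) -> (A=0 B=6 C=6)
Step 5: pour(C -> A) -> (A=3 B=6 C=3)

Answer: 3 6 3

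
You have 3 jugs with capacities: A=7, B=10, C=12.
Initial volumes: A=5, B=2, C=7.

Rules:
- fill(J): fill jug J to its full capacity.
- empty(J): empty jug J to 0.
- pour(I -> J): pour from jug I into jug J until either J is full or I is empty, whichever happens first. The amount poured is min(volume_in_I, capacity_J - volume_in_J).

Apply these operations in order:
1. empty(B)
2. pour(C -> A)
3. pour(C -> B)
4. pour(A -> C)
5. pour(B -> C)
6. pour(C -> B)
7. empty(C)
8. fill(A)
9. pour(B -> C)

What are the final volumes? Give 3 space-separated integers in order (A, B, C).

Step 1: empty(B) -> (A=5 B=0 C=7)
Step 2: pour(C -> A) -> (A=7 B=0 C=5)
Step 3: pour(C -> B) -> (A=7 B=5 C=0)
Step 4: pour(A -> C) -> (A=0 B=5 C=7)
Step 5: pour(B -> C) -> (A=0 B=0 C=12)
Step 6: pour(C -> B) -> (A=0 B=10 C=2)
Step 7: empty(C) -> (A=0 B=10 C=0)
Step 8: fill(A) -> (A=7 B=10 C=0)
Step 9: pour(B -> C) -> (A=7 B=0 C=10)

Answer: 7 0 10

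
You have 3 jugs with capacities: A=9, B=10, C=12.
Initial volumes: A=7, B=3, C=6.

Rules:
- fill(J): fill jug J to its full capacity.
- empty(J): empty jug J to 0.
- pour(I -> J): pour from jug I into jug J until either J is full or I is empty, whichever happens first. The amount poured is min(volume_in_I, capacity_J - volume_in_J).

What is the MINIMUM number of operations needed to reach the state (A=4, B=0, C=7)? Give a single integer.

BFS from (A=7, B=3, C=6). One shortest path:
  1. fill(B) -> (A=7 B=10 C=6)
  2. pour(B -> C) -> (A=7 B=4 C=12)
  3. empty(C) -> (A=7 B=4 C=0)
  4. pour(A -> C) -> (A=0 B=4 C=7)
  5. pour(B -> A) -> (A=4 B=0 C=7)
Reached target in 5 moves.

Answer: 5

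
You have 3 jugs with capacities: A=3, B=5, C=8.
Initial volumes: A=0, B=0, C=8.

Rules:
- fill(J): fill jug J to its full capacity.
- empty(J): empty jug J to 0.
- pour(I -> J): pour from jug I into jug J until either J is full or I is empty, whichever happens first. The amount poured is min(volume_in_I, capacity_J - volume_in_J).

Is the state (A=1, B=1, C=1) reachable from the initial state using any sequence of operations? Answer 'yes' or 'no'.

Answer: no

Derivation:
BFS explored all 160 reachable states.
Reachable set includes: (0,0,0), (0,0,1), (0,0,2), (0,0,3), (0,0,4), (0,0,5), (0,0,6), (0,0,7), (0,0,8), (0,1,0), (0,1,1), (0,1,2) ...
Target (A=1, B=1, C=1) not in reachable set → no.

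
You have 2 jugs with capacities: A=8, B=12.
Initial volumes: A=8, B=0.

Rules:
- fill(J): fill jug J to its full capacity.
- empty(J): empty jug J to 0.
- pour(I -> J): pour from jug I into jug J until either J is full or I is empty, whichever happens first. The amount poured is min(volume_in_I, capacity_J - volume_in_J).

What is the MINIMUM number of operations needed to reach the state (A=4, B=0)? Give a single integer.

Answer: 4

Derivation:
BFS from (A=8, B=0). One shortest path:
  1. pour(A -> B) -> (A=0 B=8)
  2. fill(A) -> (A=8 B=8)
  3. pour(A -> B) -> (A=4 B=12)
  4. empty(B) -> (A=4 B=0)
Reached target in 4 moves.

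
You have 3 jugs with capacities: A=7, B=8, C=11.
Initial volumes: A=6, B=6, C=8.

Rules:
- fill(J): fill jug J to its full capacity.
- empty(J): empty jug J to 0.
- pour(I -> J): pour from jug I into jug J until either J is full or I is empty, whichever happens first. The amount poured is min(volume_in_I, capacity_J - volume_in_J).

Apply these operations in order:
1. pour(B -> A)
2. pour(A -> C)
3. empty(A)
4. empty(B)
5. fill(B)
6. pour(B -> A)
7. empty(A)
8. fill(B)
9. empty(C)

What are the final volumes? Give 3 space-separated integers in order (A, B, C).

Answer: 0 8 0

Derivation:
Step 1: pour(B -> A) -> (A=7 B=5 C=8)
Step 2: pour(A -> C) -> (A=4 B=5 C=11)
Step 3: empty(A) -> (A=0 B=5 C=11)
Step 4: empty(B) -> (A=0 B=0 C=11)
Step 5: fill(B) -> (A=0 B=8 C=11)
Step 6: pour(B -> A) -> (A=7 B=1 C=11)
Step 7: empty(A) -> (A=0 B=1 C=11)
Step 8: fill(B) -> (A=0 B=8 C=11)
Step 9: empty(C) -> (A=0 B=8 C=0)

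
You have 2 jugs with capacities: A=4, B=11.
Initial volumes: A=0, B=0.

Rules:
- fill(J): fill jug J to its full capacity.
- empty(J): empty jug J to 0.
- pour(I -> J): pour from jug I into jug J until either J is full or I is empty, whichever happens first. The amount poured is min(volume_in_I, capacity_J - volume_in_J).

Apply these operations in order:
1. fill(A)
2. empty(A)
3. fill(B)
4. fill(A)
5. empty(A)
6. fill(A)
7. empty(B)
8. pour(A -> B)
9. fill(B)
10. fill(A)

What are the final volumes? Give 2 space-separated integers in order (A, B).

Answer: 4 11

Derivation:
Step 1: fill(A) -> (A=4 B=0)
Step 2: empty(A) -> (A=0 B=0)
Step 3: fill(B) -> (A=0 B=11)
Step 4: fill(A) -> (A=4 B=11)
Step 5: empty(A) -> (A=0 B=11)
Step 6: fill(A) -> (A=4 B=11)
Step 7: empty(B) -> (A=4 B=0)
Step 8: pour(A -> B) -> (A=0 B=4)
Step 9: fill(B) -> (A=0 B=11)
Step 10: fill(A) -> (A=4 B=11)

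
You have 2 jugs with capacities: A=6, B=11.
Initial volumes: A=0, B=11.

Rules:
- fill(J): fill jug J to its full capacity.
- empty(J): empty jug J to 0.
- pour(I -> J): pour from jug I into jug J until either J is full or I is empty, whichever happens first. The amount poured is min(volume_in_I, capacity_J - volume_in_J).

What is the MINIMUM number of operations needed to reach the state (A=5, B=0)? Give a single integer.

Answer: 3

Derivation:
BFS from (A=0, B=11). One shortest path:
  1. pour(B -> A) -> (A=6 B=5)
  2. empty(A) -> (A=0 B=5)
  3. pour(B -> A) -> (A=5 B=0)
Reached target in 3 moves.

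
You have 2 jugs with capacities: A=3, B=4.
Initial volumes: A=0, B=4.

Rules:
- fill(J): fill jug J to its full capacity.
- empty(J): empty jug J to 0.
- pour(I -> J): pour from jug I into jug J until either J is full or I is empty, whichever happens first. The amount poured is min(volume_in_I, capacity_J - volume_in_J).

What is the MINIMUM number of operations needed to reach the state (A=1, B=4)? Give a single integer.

BFS from (A=0, B=4). One shortest path:
  1. pour(B -> A) -> (A=3 B=1)
  2. empty(A) -> (A=0 B=1)
  3. pour(B -> A) -> (A=1 B=0)
  4. fill(B) -> (A=1 B=4)
Reached target in 4 moves.

Answer: 4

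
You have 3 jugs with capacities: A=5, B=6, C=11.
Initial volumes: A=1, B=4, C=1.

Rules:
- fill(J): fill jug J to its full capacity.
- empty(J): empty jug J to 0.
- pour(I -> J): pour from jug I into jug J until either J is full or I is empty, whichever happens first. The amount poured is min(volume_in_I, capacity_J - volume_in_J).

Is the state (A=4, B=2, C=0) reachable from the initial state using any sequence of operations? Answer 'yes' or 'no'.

Answer: yes

Derivation:
BFS from (A=1, B=4, C=1):
  1. pour(A -> C) -> (A=0 B=4 C=2)
  2. pour(B -> A) -> (A=4 B=0 C=2)
  3. pour(C -> B) -> (A=4 B=2 C=0)
Target reached → yes.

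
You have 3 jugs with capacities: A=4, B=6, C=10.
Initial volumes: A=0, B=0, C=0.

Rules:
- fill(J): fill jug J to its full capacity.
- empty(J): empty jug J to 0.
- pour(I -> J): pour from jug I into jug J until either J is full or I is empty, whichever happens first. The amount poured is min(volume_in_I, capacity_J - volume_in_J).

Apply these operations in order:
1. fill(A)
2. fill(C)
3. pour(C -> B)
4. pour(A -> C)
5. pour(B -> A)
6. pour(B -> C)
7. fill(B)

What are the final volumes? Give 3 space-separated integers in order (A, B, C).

Answer: 4 6 10

Derivation:
Step 1: fill(A) -> (A=4 B=0 C=0)
Step 2: fill(C) -> (A=4 B=0 C=10)
Step 3: pour(C -> B) -> (A=4 B=6 C=4)
Step 4: pour(A -> C) -> (A=0 B=6 C=8)
Step 5: pour(B -> A) -> (A=4 B=2 C=8)
Step 6: pour(B -> C) -> (A=4 B=0 C=10)
Step 7: fill(B) -> (A=4 B=6 C=10)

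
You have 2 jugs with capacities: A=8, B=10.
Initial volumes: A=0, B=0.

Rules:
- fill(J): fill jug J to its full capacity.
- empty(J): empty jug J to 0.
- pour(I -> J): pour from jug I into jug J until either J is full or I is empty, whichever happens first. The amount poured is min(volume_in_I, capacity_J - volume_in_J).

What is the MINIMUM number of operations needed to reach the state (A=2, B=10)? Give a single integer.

Answer: 5

Derivation:
BFS from (A=0, B=0). One shortest path:
  1. fill(B) -> (A=0 B=10)
  2. pour(B -> A) -> (A=8 B=2)
  3. empty(A) -> (A=0 B=2)
  4. pour(B -> A) -> (A=2 B=0)
  5. fill(B) -> (A=2 B=10)
Reached target in 5 moves.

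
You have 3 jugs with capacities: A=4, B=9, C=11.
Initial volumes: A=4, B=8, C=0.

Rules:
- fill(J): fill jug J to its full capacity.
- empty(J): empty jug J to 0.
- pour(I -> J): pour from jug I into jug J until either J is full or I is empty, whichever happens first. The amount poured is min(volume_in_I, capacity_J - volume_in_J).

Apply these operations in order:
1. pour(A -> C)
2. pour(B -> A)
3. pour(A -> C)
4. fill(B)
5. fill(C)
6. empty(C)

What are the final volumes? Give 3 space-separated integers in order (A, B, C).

Answer: 0 9 0

Derivation:
Step 1: pour(A -> C) -> (A=0 B=8 C=4)
Step 2: pour(B -> A) -> (A=4 B=4 C=4)
Step 3: pour(A -> C) -> (A=0 B=4 C=8)
Step 4: fill(B) -> (A=0 B=9 C=8)
Step 5: fill(C) -> (A=0 B=9 C=11)
Step 6: empty(C) -> (A=0 B=9 C=0)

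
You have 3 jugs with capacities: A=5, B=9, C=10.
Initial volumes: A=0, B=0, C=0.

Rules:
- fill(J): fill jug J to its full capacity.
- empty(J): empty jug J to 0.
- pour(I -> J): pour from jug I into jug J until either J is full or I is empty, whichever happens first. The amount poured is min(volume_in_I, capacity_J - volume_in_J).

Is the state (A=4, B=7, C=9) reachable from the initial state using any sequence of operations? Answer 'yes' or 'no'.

BFS explored all 372 reachable states.
Reachable set includes: (0,0,0), (0,0,1), (0,0,2), (0,0,3), (0,0,4), (0,0,5), (0,0,6), (0,0,7), (0,0,8), (0,0,9), (0,0,10), (0,1,0) ...
Target (A=4, B=7, C=9) not in reachable set → no.

Answer: no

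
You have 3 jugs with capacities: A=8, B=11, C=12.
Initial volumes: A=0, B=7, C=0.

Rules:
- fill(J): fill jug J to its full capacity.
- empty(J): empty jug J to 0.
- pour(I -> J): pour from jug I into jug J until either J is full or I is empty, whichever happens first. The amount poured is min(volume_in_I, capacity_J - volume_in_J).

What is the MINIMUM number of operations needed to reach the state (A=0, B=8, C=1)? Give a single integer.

BFS from (A=0, B=7, C=0). One shortest path:
  1. fill(A) -> (A=8 B=7 C=0)
  2. empty(B) -> (A=8 B=0 C=0)
  3. fill(C) -> (A=8 B=0 C=12)
  4. pour(C -> B) -> (A=8 B=11 C=1)
  5. empty(B) -> (A=8 B=0 C=1)
  6. pour(A -> B) -> (A=0 B=8 C=1)
Reached target in 6 moves.

Answer: 6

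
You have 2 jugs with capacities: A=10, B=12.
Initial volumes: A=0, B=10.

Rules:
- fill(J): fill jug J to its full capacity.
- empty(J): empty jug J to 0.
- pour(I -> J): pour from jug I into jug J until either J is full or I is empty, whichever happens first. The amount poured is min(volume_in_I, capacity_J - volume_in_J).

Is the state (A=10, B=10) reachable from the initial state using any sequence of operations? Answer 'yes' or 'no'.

Answer: yes

Derivation:
BFS from (A=0, B=10):
  1. fill(A) -> (A=10 B=10)
Target reached → yes.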